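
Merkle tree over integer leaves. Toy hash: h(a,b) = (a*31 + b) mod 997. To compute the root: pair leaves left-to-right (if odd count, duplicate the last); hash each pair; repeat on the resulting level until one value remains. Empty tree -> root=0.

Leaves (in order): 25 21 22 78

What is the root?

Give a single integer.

L0: [25, 21, 22, 78]
L1: h(25,21)=(25*31+21)%997=796 h(22,78)=(22*31+78)%997=760 -> [796, 760]
L2: h(796,760)=(796*31+760)%997=511 -> [511]

Answer: 511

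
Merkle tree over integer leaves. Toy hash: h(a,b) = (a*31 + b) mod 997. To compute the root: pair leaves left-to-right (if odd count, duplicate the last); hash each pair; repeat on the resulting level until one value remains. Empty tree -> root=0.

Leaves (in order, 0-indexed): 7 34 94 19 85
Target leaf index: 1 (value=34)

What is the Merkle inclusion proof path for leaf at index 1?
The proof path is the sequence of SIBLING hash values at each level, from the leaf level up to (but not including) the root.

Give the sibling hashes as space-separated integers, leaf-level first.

L0 (leaves): [7, 34, 94, 19, 85], target index=1
L1: h(7,34)=(7*31+34)%997=251 [pair 0] h(94,19)=(94*31+19)%997=939 [pair 1] h(85,85)=(85*31+85)%997=726 [pair 2] -> [251, 939, 726]
  Sibling for proof at L0: 7
L2: h(251,939)=(251*31+939)%997=744 [pair 0] h(726,726)=(726*31+726)%997=301 [pair 1] -> [744, 301]
  Sibling for proof at L1: 939
L3: h(744,301)=(744*31+301)%997=434 [pair 0] -> [434]
  Sibling for proof at L2: 301
Root: 434
Proof path (sibling hashes from leaf to root): [7, 939, 301]

Answer: 7 939 301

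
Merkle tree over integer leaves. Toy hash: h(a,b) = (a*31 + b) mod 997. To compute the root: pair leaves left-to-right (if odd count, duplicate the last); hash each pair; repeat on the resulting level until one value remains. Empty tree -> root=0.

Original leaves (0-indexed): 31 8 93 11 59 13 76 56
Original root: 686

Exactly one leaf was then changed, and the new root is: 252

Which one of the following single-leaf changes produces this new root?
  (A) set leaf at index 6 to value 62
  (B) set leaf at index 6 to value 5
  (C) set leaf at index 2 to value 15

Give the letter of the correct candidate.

Answer: A

Derivation:
Original leaves: [31, 8, 93, 11, 59, 13, 76, 56]
Target new root: 252
Try each candidate change and compute the resulting root:
Candidate A: set leaf[6] = 62 -> leaves = [31, 8, 93, 11, 59, 13, 62, 56]
  L0: [31, 8, 93, 11, 59, 13, 62, 56]
  L1: h(31,8)=(31*31+8)%997=969 h(93,11)=(93*31+11)%997=900 h(59,13)=(59*31+13)%997=845 h(62,56)=(62*31+56)%997=981 -> [969, 900, 845, 981]
  L2: h(969,900)=(969*31+900)%997=32 h(845,981)=(845*31+981)%997=257 -> [32, 257]
  L3: h(32,257)=(32*31+257)%997=252 -> [252]
  root = 252 == target 252  ** MATCH **
Candidate B: set leaf[6] = 5 -> leaves = [31, 8, 93, 11, 59, 13, 5, 56]
  L0: [31, 8, 93, 11, 59, 13, 5, 56]
  L1: h(31,8)=(31*31+8)%997=969 h(93,11)=(93*31+11)%997=900 h(59,13)=(59*31+13)%997=845 h(5,56)=(5*31+56)%997=211 -> [969, 900, 845, 211]
  L2: h(969,900)=(969*31+900)%997=32 h(845,211)=(845*31+211)%997=484 -> [32, 484]
  L3: h(32,484)=(32*31+484)%997=479 -> [479]
  root = 479 != target 252
Candidate C: set leaf[2] = 15 -> leaves = [31, 8, 15, 11, 59, 13, 76, 56]
  L0: [31, 8, 15, 11, 59, 13, 76, 56]
  L1: h(31,8)=(31*31+8)%997=969 h(15,11)=(15*31+11)%997=476 h(59,13)=(59*31+13)%997=845 h(76,56)=(76*31+56)%997=418 -> [969, 476, 845, 418]
  L2: h(969,476)=(969*31+476)%997=605 h(845,418)=(845*31+418)%997=691 -> [605, 691]
  L3: h(605,691)=(605*31+691)%997=503 -> [503]
  root = 503 != target 252
Candidate A produces the target root.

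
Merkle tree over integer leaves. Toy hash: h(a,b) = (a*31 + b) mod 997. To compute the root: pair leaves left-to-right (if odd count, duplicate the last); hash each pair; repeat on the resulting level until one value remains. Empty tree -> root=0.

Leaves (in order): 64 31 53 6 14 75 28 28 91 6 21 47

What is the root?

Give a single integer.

Answer: 655

Derivation:
L0: [64, 31, 53, 6, 14, 75, 28, 28, 91, 6, 21, 47]
L1: h(64,31)=(64*31+31)%997=21 h(53,6)=(53*31+6)%997=652 h(14,75)=(14*31+75)%997=509 h(28,28)=(28*31+28)%997=896 h(91,6)=(91*31+6)%997=833 h(21,47)=(21*31+47)%997=698 -> [21, 652, 509, 896, 833, 698]
L2: h(21,652)=(21*31+652)%997=306 h(509,896)=(509*31+896)%997=723 h(833,698)=(833*31+698)%997=599 -> [306, 723, 599]
L3: h(306,723)=(306*31+723)%997=239 h(599,599)=(599*31+599)%997=225 -> [239, 225]
L4: h(239,225)=(239*31+225)%997=655 -> [655]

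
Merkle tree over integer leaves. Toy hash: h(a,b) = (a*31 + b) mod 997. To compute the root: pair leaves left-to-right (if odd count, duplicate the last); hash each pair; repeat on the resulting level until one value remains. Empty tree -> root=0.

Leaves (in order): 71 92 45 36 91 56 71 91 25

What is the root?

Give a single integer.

Answer: 686

Derivation:
L0: [71, 92, 45, 36, 91, 56, 71, 91, 25]
L1: h(71,92)=(71*31+92)%997=299 h(45,36)=(45*31+36)%997=434 h(91,56)=(91*31+56)%997=883 h(71,91)=(71*31+91)%997=298 h(25,25)=(25*31+25)%997=800 -> [299, 434, 883, 298, 800]
L2: h(299,434)=(299*31+434)%997=730 h(883,298)=(883*31+298)%997=752 h(800,800)=(800*31+800)%997=675 -> [730, 752, 675]
L3: h(730,752)=(730*31+752)%997=451 h(675,675)=(675*31+675)%997=663 -> [451, 663]
L4: h(451,663)=(451*31+663)%997=686 -> [686]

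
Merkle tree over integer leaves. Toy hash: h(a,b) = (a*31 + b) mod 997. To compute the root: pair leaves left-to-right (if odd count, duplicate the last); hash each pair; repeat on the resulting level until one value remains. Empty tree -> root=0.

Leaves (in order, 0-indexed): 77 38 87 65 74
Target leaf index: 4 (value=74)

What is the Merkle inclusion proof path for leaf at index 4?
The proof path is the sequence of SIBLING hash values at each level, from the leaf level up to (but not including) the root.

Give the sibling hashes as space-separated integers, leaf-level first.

L0 (leaves): [77, 38, 87, 65, 74], target index=4
L1: h(77,38)=(77*31+38)%997=431 [pair 0] h(87,65)=(87*31+65)%997=768 [pair 1] h(74,74)=(74*31+74)%997=374 [pair 2] -> [431, 768, 374]
  Sibling for proof at L0: 74
L2: h(431,768)=(431*31+768)%997=171 [pair 0] h(374,374)=(374*31+374)%997=4 [pair 1] -> [171, 4]
  Sibling for proof at L1: 374
L3: h(171,4)=(171*31+4)%997=320 [pair 0] -> [320]
  Sibling for proof at L2: 171
Root: 320
Proof path (sibling hashes from leaf to root): [74, 374, 171]

Answer: 74 374 171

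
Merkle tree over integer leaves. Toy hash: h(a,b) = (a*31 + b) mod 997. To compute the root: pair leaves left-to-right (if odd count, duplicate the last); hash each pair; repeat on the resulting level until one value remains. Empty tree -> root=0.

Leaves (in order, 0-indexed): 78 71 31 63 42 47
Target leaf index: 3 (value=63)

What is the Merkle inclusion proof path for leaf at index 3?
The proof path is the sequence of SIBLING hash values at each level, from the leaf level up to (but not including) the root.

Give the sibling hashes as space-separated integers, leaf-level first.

L0 (leaves): [78, 71, 31, 63, 42, 47], target index=3
L1: h(78,71)=(78*31+71)%997=495 [pair 0] h(31,63)=(31*31+63)%997=27 [pair 1] h(42,47)=(42*31+47)%997=352 [pair 2] -> [495, 27, 352]
  Sibling for proof at L0: 31
L2: h(495,27)=(495*31+27)%997=417 [pair 0] h(352,352)=(352*31+352)%997=297 [pair 1] -> [417, 297]
  Sibling for proof at L1: 495
L3: h(417,297)=(417*31+297)%997=263 [pair 0] -> [263]
  Sibling for proof at L2: 297
Root: 263
Proof path (sibling hashes from leaf to root): [31, 495, 297]

Answer: 31 495 297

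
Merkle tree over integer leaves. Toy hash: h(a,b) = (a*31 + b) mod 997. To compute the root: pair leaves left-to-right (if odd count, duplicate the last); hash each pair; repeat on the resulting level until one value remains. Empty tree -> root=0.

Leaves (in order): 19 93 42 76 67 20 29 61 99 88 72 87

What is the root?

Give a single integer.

L0: [19, 93, 42, 76, 67, 20, 29, 61, 99, 88, 72, 87]
L1: h(19,93)=(19*31+93)%997=682 h(42,76)=(42*31+76)%997=381 h(67,20)=(67*31+20)%997=103 h(29,61)=(29*31+61)%997=960 h(99,88)=(99*31+88)%997=166 h(72,87)=(72*31+87)%997=325 -> [682, 381, 103, 960, 166, 325]
L2: h(682,381)=(682*31+381)%997=586 h(103,960)=(103*31+960)%997=165 h(166,325)=(166*31+325)%997=486 -> [586, 165, 486]
L3: h(586,165)=(586*31+165)%997=385 h(486,486)=(486*31+486)%997=597 -> [385, 597]
L4: h(385,597)=(385*31+597)%997=568 -> [568]

Answer: 568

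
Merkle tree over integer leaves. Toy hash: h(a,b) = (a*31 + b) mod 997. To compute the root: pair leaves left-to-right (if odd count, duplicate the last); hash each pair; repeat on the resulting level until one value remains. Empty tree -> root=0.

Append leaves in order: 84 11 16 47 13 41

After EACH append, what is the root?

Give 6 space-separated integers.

After append 84 (leaves=[84]):
  L0: [84]
  root=84
After append 11 (leaves=[84, 11]):
  L0: [84, 11]
  L1: h(84,11)=(84*31+11)%997=621 -> [621]
  root=621
After append 16 (leaves=[84, 11, 16]):
  L0: [84, 11, 16]
  L1: h(84,11)=(84*31+11)%997=621 h(16,16)=(16*31+16)%997=512 -> [621, 512]
  L2: h(621,512)=(621*31+512)%997=820 -> [820]
  root=820
After append 47 (leaves=[84, 11, 16, 47]):
  L0: [84, 11, 16, 47]
  L1: h(84,11)=(84*31+11)%997=621 h(16,47)=(16*31+47)%997=543 -> [621, 543]
  L2: h(621,543)=(621*31+543)%997=851 -> [851]
  root=851
After append 13 (leaves=[84, 11, 16, 47, 13]):
  L0: [84, 11, 16, 47, 13]
  L1: h(84,11)=(84*31+11)%997=621 h(16,47)=(16*31+47)%997=543 h(13,13)=(13*31+13)%997=416 -> [621, 543, 416]
  L2: h(621,543)=(621*31+543)%997=851 h(416,416)=(416*31+416)%997=351 -> [851, 351]
  L3: h(851,351)=(851*31+351)%997=810 -> [810]
  root=810
After append 41 (leaves=[84, 11, 16, 47, 13, 41]):
  L0: [84, 11, 16, 47, 13, 41]
  L1: h(84,11)=(84*31+11)%997=621 h(16,47)=(16*31+47)%997=543 h(13,41)=(13*31+41)%997=444 -> [621, 543, 444]
  L2: h(621,543)=(621*31+543)%997=851 h(444,444)=(444*31+444)%997=250 -> [851, 250]
  L3: h(851,250)=(851*31+250)%997=709 -> [709]
  root=709

Answer: 84 621 820 851 810 709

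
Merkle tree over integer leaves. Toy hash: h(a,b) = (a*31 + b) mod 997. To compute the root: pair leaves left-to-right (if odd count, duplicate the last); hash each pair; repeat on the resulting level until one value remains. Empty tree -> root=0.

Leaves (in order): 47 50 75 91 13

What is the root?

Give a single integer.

L0: [47, 50, 75, 91, 13]
L1: h(47,50)=(47*31+50)%997=510 h(75,91)=(75*31+91)%997=422 h(13,13)=(13*31+13)%997=416 -> [510, 422, 416]
L2: h(510,422)=(510*31+422)%997=280 h(416,416)=(416*31+416)%997=351 -> [280, 351]
L3: h(280,351)=(280*31+351)%997=58 -> [58]

Answer: 58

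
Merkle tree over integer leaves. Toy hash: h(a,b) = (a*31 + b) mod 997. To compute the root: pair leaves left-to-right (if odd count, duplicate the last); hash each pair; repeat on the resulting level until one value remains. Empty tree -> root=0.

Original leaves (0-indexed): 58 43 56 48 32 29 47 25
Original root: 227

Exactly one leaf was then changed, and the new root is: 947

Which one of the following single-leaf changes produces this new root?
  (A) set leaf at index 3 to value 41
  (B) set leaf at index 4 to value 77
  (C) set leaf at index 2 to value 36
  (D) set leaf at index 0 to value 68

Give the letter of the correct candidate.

Original leaves: [58, 43, 56, 48, 32, 29, 47, 25]
Target new root: 947
Try each candidate change and compute the resulting root:
Candidate A: set leaf[3] = 41 -> leaves = [58, 43, 56, 41, 32, 29, 47, 25]
  L0: [58, 43, 56, 41, 32, 29, 47, 25]
  L1: h(58,43)=(58*31+43)%997=844 h(56,41)=(56*31+41)%997=780 h(32,29)=(32*31+29)%997=24 h(47,25)=(47*31+25)%997=485 -> [844, 780, 24, 485]
  L2: h(844,780)=(844*31+780)%997=25 h(24,485)=(24*31+485)%997=232 -> [25, 232]
  L3: h(25,232)=(25*31+232)%997=10 -> [10]
  root = 10 != target 947
Candidate B: set leaf[4] = 77 -> leaves = [58, 43, 56, 48, 77, 29, 47, 25]
  L0: [58, 43, 56, 48, 77, 29, 47, 25]
  L1: h(58,43)=(58*31+43)%997=844 h(56,48)=(56*31+48)%997=787 h(77,29)=(77*31+29)%997=422 h(47,25)=(47*31+25)%997=485 -> [844, 787, 422, 485]
  L2: h(844,787)=(844*31+787)%997=32 h(422,485)=(422*31+485)%997=606 -> [32, 606]
  L3: h(32,606)=(32*31+606)%997=601 -> [601]
  root = 601 != target 947
Candidate C: set leaf[2] = 36 -> leaves = [58, 43, 36, 48, 32, 29, 47, 25]
  L0: [58, 43, 36, 48, 32, 29, 47, 25]
  L1: h(58,43)=(58*31+43)%997=844 h(36,48)=(36*31+48)%997=167 h(32,29)=(32*31+29)%997=24 h(47,25)=(47*31+25)%997=485 -> [844, 167, 24, 485]
  L2: h(844,167)=(844*31+167)%997=409 h(24,485)=(24*31+485)%997=232 -> [409, 232]
  L3: h(409,232)=(409*31+232)%997=947 -> [947]
  root = 947 == target 947  ** MATCH **
Candidate D: set leaf[0] = 68 -> leaves = [68, 43, 56, 48, 32, 29, 47, 25]
  L0: [68, 43, 56, 48, 32, 29, 47, 25]
  L1: h(68,43)=(68*31+43)%997=157 h(56,48)=(56*31+48)%997=787 h(32,29)=(32*31+29)%997=24 h(47,25)=(47*31+25)%997=485 -> [157, 787, 24, 485]
  L2: h(157,787)=(157*31+787)%997=669 h(24,485)=(24*31+485)%997=232 -> [669, 232]
  L3: h(669,232)=(669*31+232)%997=34 -> [34]
  root = 34 != target 947
Candidate C produces the target root.

Answer: C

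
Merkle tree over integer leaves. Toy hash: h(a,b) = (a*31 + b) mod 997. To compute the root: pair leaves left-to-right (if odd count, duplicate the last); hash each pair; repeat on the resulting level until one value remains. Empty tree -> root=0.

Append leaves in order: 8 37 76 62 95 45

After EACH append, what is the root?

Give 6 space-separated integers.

Answer: 8 285 300 286 464 858

Derivation:
After append 8 (leaves=[8]):
  L0: [8]
  root=8
After append 37 (leaves=[8, 37]):
  L0: [8, 37]
  L1: h(8,37)=(8*31+37)%997=285 -> [285]
  root=285
After append 76 (leaves=[8, 37, 76]):
  L0: [8, 37, 76]
  L1: h(8,37)=(8*31+37)%997=285 h(76,76)=(76*31+76)%997=438 -> [285, 438]
  L2: h(285,438)=(285*31+438)%997=300 -> [300]
  root=300
After append 62 (leaves=[8, 37, 76, 62]):
  L0: [8, 37, 76, 62]
  L1: h(8,37)=(8*31+37)%997=285 h(76,62)=(76*31+62)%997=424 -> [285, 424]
  L2: h(285,424)=(285*31+424)%997=286 -> [286]
  root=286
After append 95 (leaves=[8, 37, 76, 62, 95]):
  L0: [8, 37, 76, 62, 95]
  L1: h(8,37)=(8*31+37)%997=285 h(76,62)=(76*31+62)%997=424 h(95,95)=(95*31+95)%997=49 -> [285, 424, 49]
  L2: h(285,424)=(285*31+424)%997=286 h(49,49)=(49*31+49)%997=571 -> [286, 571]
  L3: h(286,571)=(286*31+571)%997=464 -> [464]
  root=464
After append 45 (leaves=[8, 37, 76, 62, 95, 45]):
  L0: [8, 37, 76, 62, 95, 45]
  L1: h(8,37)=(8*31+37)%997=285 h(76,62)=(76*31+62)%997=424 h(95,45)=(95*31+45)%997=996 -> [285, 424, 996]
  L2: h(285,424)=(285*31+424)%997=286 h(996,996)=(996*31+996)%997=965 -> [286, 965]
  L3: h(286,965)=(286*31+965)%997=858 -> [858]
  root=858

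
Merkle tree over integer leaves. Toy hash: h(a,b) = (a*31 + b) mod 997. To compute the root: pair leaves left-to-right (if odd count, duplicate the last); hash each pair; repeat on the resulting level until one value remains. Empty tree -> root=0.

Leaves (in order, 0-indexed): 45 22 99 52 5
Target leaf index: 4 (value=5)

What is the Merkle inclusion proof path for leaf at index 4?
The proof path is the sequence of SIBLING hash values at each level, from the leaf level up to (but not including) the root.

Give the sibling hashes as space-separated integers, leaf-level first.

Answer: 5 160 189

Derivation:
L0 (leaves): [45, 22, 99, 52, 5], target index=4
L1: h(45,22)=(45*31+22)%997=420 [pair 0] h(99,52)=(99*31+52)%997=130 [pair 1] h(5,5)=(5*31+5)%997=160 [pair 2] -> [420, 130, 160]
  Sibling for proof at L0: 5
L2: h(420,130)=(420*31+130)%997=189 [pair 0] h(160,160)=(160*31+160)%997=135 [pair 1] -> [189, 135]
  Sibling for proof at L1: 160
L3: h(189,135)=(189*31+135)%997=12 [pair 0] -> [12]
  Sibling for proof at L2: 189
Root: 12
Proof path (sibling hashes from leaf to root): [5, 160, 189]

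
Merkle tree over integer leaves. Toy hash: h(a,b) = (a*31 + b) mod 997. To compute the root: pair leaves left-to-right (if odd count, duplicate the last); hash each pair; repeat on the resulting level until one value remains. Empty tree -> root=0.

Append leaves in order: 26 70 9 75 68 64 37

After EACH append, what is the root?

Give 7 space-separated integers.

After append 26 (leaves=[26]):
  L0: [26]
  root=26
After append 70 (leaves=[26, 70]):
  L0: [26, 70]
  L1: h(26,70)=(26*31+70)%997=876 -> [876]
  root=876
After append 9 (leaves=[26, 70, 9]):
  L0: [26, 70, 9]
  L1: h(26,70)=(26*31+70)%997=876 h(9,9)=(9*31+9)%997=288 -> [876, 288]
  L2: h(876,288)=(876*31+288)%997=525 -> [525]
  root=525
After append 75 (leaves=[26, 70, 9, 75]):
  L0: [26, 70, 9, 75]
  L1: h(26,70)=(26*31+70)%997=876 h(9,75)=(9*31+75)%997=354 -> [876, 354]
  L2: h(876,354)=(876*31+354)%997=591 -> [591]
  root=591
After append 68 (leaves=[26, 70, 9, 75, 68]):
  L0: [26, 70, 9, 75, 68]
  L1: h(26,70)=(26*31+70)%997=876 h(9,75)=(9*31+75)%997=354 h(68,68)=(68*31+68)%997=182 -> [876, 354, 182]
  L2: h(876,354)=(876*31+354)%997=591 h(182,182)=(182*31+182)%997=839 -> [591, 839]
  L3: h(591,839)=(591*31+839)%997=217 -> [217]
  root=217
After append 64 (leaves=[26, 70, 9, 75, 68, 64]):
  L0: [26, 70, 9, 75, 68, 64]
  L1: h(26,70)=(26*31+70)%997=876 h(9,75)=(9*31+75)%997=354 h(68,64)=(68*31+64)%997=178 -> [876, 354, 178]
  L2: h(876,354)=(876*31+354)%997=591 h(178,178)=(178*31+178)%997=711 -> [591, 711]
  L3: h(591,711)=(591*31+711)%997=89 -> [89]
  root=89
After append 37 (leaves=[26, 70, 9, 75, 68, 64, 37]):
  L0: [26, 70, 9, 75, 68, 64, 37]
  L1: h(26,70)=(26*31+70)%997=876 h(9,75)=(9*31+75)%997=354 h(68,64)=(68*31+64)%997=178 h(37,37)=(37*31+37)%997=187 -> [876, 354, 178, 187]
  L2: h(876,354)=(876*31+354)%997=591 h(178,187)=(178*31+187)%997=720 -> [591, 720]
  L3: h(591,720)=(591*31+720)%997=98 -> [98]
  root=98

Answer: 26 876 525 591 217 89 98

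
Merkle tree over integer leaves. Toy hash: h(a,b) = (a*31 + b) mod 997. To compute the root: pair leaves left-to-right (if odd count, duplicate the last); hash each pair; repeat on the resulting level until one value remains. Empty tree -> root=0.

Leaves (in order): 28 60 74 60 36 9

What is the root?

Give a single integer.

L0: [28, 60, 74, 60, 36, 9]
L1: h(28,60)=(28*31+60)%997=928 h(74,60)=(74*31+60)%997=360 h(36,9)=(36*31+9)%997=128 -> [928, 360, 128]
L2: h(928,360)=(928*31+360)%997=215 h(128,128)=(128*31+128)%997=108 -> [215, 108]
L3: h(215,108)=(215*31+108)%997=791 -> [791]

Answer: 791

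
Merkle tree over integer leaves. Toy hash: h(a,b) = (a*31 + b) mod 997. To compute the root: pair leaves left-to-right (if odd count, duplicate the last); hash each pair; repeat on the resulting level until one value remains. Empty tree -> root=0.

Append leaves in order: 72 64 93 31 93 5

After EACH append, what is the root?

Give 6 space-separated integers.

After append 72 (leaves=[72]):
  L0: [72]
  root=72
After append 64 (leaves=[72, 64]):
  L0: [72, 64]
  L1: h(72,64)=(72*31+64)%997=302 -> [302]
  root=302
After append 93 (leaves=[72, 64, 93]):
  L0: [72, 64, 93]
  L1: h(72,64)=(72*31+64)%997=302 h(93,93)=(93*31+93)%997=982 -> [302, 982]
  L2: h(302,982)=(302*31+982)%997=374 -> [374]
  root=374
After append 31 (leaves=[72, 64, 93, 31]):
  L0: [72, 64, 93, 31]
  L1: h(72,64)=(72*31+64)%997=302 h(93,31)=(93*31+31)%997=920 -> [302, 920]
  L2: h(302,920)=(302*31+920)%997=312 -> [312]
  root=312
After append 93 (leaves=[72, 64, 93, 31, 93]):
  L0: [72, 64, 93, 31, 93]
  L1: h(72,64)=(72*31+64)%997=302 h(93,31)=(93*31+31)%997=920 h(93,93)=(93*31+93)%997=982 -> [302, 920, 982]
  L2: h(302,920)=(302*31+920)%997=312 h(982,982)=(982*31+982)%997=517 -> [312, 517]
  L3: h(312,517)=(312*31+517)%997=219 -> [219]
  root=219
After append 5 (leaves=[72, 64, 93, 31, 93, 5]):
  L0: [72, 64, 93, 31, 93, 5]
  L1: h(72,64)=(72*31+64)%997=302 h(93,31)=(93*31+31)%997=920 h(93,5)=(93*31+5)%997=894 -> [302, 920, 894]
  L2: h(302,920)=(302*31+920)%997=312 h(894,894)=(894*31+894)%997=692 -> [312, 692]
  L3: h(312,692)=(312*31+692)%997=394 -> [394]
  root=394

Answer: 72 302 374 312 219 394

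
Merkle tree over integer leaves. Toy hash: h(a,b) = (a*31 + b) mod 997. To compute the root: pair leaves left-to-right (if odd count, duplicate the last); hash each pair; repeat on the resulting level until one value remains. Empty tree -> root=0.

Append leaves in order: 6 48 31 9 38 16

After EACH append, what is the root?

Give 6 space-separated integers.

After append 6 (leaves=[6]):
  L0: [6]
  root=6
After append 48 (leaves=[6, 48]):
  L0: [6, 48]
  L1: h(6,48)=(6*31+48)%997=234 -> [234]
  root=234
After append 31 (leaves=[6, 48, 31]):
  L0: [6, 48, 31]
  L1: h(6,48)=(6*31+48)%997=234 h(31,31)=(31*31+31)%997=992 -> [234, 992]
  L2: h(234,992)=(234*31+992)%997=270 -> [270]
  root=270
After append 9 (leaves=[6, 48, 31, 9]):
  L0: [6, 48, 31, 9]
  L1: h(6,48)=(6*31+48)%997=234 h(31,9)=(31*31+9)%997=970 -> [234, 970]
  L2: h(234,970)=(234*31+970)%997=248 -> [248]
  root=248
After append 38 (leaves=[6, 48, 31, 9, 38]):
  L0: [6, 48, 31, 9, 38]
  L1: h(6,48)=(6*31+48)%997=234 h(31,9)=(31*31+9)%997=970 h(38,38)=(38*31+38)%997=219 -> [234, 970, 219]
  L2: h(234,970)=(234*31+970)%997=248 h(219,219)=(219*31+219)%997=29 -> [248, 29]
  L3: h(248,29)=(248*31+29)%997=738 -> [738]
  root=738
After append 16 (leaves=[6, 48, 31, 9, 38, 16]):
  L0: [6, 48, 31, 9, 38, 16]
  L1: h(6,48)=(6*31+48)%997=234 h(31,9)=(31*31+9)%997=970 h(38,16)=(38*31+16)%997=197 -> [234, 970, 197]
  L2: h(234,970)=(234*31+970)%997=248 h(197,197)=(197*31+197)%997=322 -> [248, 322]
  L3: h(248,322)=(248*31+322)%997=34 -> [34]
  root=34

Answer: 6 234 270 248 738 34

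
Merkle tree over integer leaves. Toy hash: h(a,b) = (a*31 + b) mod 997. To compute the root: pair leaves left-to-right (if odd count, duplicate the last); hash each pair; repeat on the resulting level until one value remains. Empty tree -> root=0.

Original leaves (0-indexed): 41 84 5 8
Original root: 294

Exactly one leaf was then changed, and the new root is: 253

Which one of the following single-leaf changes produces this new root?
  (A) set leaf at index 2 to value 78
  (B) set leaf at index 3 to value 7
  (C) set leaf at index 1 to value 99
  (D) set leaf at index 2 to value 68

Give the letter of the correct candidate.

Original leaves: [41, 84, 5, 8]
Target new root: 253
Try each candidate change and compute the resulting root:
Candidate A: set leaf[2] = 78 -> leaves = [41, 84, 78, 8]
  L0: [41, 84, 78, 8]
  L1: h(41,84)=(41*31+84)%997=358 h(78,8)=(78*31+8)%997=432 -> [358, 432]
  L2: h(358,432)=(358*31+432)%997=563 -> [563]
  root = 563 != target 253
Candidate B: set leaf[3] = 7 -> leaves = [41, 84, 5, 7]
  L0: [41, 84, 5, 7]
  L1: h(41,84)=(41*31+84)%997=358 h(5,7)=(5*31+7)%997=162 -> [358, 162]
  L2: h(358,162)=(358*31+162)%997=293 -> [293]
  root = 293 != target 253
Candidate C: set leaf[1] = 99 -> leaves = [41, 99, 5, 8]
  L0: [41, 99, 5, 8]
  L1: h(41,99)=(41*31+99)%997=373 h(5,8)=(5*31+8)%997=163 -> [373, 163]
  L2: h(373,163)=(373*31+163)%997=759 -> [759]
  root = 759 != target 253
Candidate D: set leaf[2] = 68 -> leaves = [41, 84, 68, 8]
  L0: [41, 84, 68, 8]
  L1: h(41,84)=(41*31+84)%997=358 h(68,8)=(68*31+8)%997=122 -> [358, 122]
  L2: h(358,122)=(358*31+122)%997=253 -> [253]
  root = 253 == target 253  ** MATCH **
Candidate D produces the target root.

Answer: D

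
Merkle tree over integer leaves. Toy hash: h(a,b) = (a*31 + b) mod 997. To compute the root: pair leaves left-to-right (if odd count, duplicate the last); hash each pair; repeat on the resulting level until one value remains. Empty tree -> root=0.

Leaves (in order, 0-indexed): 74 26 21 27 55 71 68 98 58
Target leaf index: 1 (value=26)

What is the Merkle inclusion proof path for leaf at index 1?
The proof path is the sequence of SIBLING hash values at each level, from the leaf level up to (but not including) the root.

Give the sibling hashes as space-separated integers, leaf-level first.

Answer: 74 678 433 262

Derivation:
L0 (leaves): [74, 26, 21, 27, 55, 71, 68, 98, 58], target index=1
L1: h(74,26)=(74*31+26)%997=326 [pair 0] h(21,27)=(21*31+27)%997=678 [pair 1] h(55,71)=(55*31+71)%997=779 [pair 2] h(68,98)=(68*31+98)%997=212 [pair 3] h(58,58)=(58*31+58)%997=859 [pair 4] -> [326, 678, 779, 212, 859]
  Sibling for proof at L0: 74
L2: h(326,678)=(326*31+678)%997=814 [pair 0] h(779,212)=(779*31+212)%997=433 [pair 1] h(859,859)=(859*31+859)%997=569 [pair 2] -> [814, 433, 569]
  Sibling for proof at L1: 678
L3: h(814,433)=(814*31+433)%997=742 [pair 0] h(569,569)=(569*31+569)%997=262 [pair 1] -> [742, 262]
  Sibling for proof at L2: 433
L4: h(742,262)=(742*31+262)%997=333 [pair 0] -> [333]
  Sibling for proof at L3: 262
Root: 333
Proof path (sibling hashes from leaf to root): [74, 678, 433, 262]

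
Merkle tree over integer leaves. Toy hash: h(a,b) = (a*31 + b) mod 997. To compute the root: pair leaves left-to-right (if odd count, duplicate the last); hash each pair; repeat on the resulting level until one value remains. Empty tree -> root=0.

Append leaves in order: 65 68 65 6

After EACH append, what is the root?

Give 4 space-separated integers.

After append 65 (leaves=[65]):
  L0: [65]
  root=65
After append 68 (leaves=[65, 68]):
  L0: [65, 68]
  L1: h(65,68)=(65*31+68)%997=89 -> [89]
  root=89
After append 65 (leaves=[65, 68, 65]):
  L0: [65, 68, 65]
  L1: h(65,68)=(65*31+68)%997=89 h(65,65)=(65*31+65)%997=86 -> [89, 86]
  L2: h(89,86)=(89*31+86)%997=851 -> [851]
  root=851
After append 6 (leaves=[65, 68, 65, 6]):
  L0: [65, 68, 65, 6]
  L1: h(65,68)=(65*31+68)%997=89 h(65,6)=(65*31+6)%997=27 -> [89, 27]
  L2: h(89,27)=(89*31+27)%997=792 -> [792]
  root=792

Answer: 65 89 851 792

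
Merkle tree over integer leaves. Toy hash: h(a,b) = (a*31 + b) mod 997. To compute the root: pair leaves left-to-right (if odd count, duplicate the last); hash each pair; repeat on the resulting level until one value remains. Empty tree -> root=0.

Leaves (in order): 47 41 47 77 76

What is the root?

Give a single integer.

Answer: 663

Derivation:
L0: [47, 41, 47, 77, 76]
L1: h(47,41)=(47*31+41)%997=501 h(47,77)=(47*31+77)%997=537 h(76,76)=(76*31+76)%997=438 -> [501, 537, 438]
L2: h(501,537)=(501*31+537)%997=116 h(438,438)=(438*31+438)%997=58 -> [116, 58]
L3: h(116,58)=(116*31+58)%997=663 -> [663]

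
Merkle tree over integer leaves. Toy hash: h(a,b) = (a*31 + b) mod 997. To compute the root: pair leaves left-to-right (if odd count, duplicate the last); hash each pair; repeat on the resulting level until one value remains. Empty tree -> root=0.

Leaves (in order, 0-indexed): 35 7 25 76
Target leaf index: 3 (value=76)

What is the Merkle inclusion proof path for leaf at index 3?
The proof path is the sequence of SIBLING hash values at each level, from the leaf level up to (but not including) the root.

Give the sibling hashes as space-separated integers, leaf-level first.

L0 (leaves): [35, 7, 25, 76], target index=3
L1: h(35,7)=(35*31+7)%997=95 [pair 0] h(25,76)=(25*31+76)%997=851 [pair 1] -> [95, 851]
  Sibling for proof at L0: 25
L2: h(95,851)=(95*31+851)%997=805 [pair 0] -> [805]
  Sibling for proof at L1: 95
Root: 805
Proof path (sibling hashes from leaf to root): [25, 95]

Answer: 25 95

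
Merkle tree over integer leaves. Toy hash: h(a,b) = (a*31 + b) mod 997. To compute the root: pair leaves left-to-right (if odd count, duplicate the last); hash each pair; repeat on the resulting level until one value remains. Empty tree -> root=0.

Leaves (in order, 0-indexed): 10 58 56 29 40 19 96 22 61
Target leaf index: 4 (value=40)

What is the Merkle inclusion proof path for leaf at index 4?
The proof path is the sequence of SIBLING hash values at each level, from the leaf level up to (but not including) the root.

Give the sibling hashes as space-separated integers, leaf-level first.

L0 (leaves): [10, 58, 56, 29, 40, 19, 96, 22, 61], target index=4
L1: h(10,58)=(10*31+58)%997=368 [pair 0] h(56,29)=(56*31+29)%997=768 [pair 1] h(40,19)=(40*31+19)%997=262 [pair 2] h(96,22)=(96*31+22)%997=7 [pair 3] h(61,61)=(61*31+61)%997=955 [pair 4] -> [368, 768, 262, 7, 955]
  Sibling for proof at L0: 19
L2: h(368,768)=(368*31+768)%997=212 [pair 0] h(262,7)=(262*31+7)%997=153 [pair 1] h(955,955)=(955*31+955)%997=650 [pair 2] -> [212, 153, 650]
  Sibling for proof at L1: 7
L3: h(212,153)=(212*31+153)%997=743 [pair 0] h(650,650)=(650*31+650)%997=860 [pair 1] -> [743, 860]
  Sibling for proof at L2: 212
L4: h(743,860)=(743*31+860)%997=962 [pair 0] -> [962]
  Sibling for proof at L3: 860
Root: 962
Proof path (sibling hashes from leaf to root): [19, 7, 212, 860]

Answer: 19 7 212 860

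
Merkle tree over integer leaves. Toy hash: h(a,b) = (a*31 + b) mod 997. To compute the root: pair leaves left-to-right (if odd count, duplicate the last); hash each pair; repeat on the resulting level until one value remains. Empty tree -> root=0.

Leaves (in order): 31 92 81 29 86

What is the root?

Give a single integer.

Answer: 283

Derivation:
L0: [31, 92, 81, 29, 86]
L1: h(31,92)=(31*31+92)%997=56 h(81,29)=(81*31+29)%997=546 h(86,86)=(86*31+86)%997=758 -> [56, 546, 758]
L2: h(56,546)=(56*31+546)%997=288 h(758,758)=(758*31+758)%997=328 -> [288, 328]
L3: h(288,328)=(288*31+328)%997=283 -> [283]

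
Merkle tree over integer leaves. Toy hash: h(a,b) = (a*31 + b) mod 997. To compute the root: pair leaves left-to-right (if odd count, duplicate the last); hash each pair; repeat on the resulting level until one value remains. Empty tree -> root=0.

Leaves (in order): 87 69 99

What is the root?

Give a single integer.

Answer: 181

Derivation:
L0: [87, 69, 99]
L1: h(87,69)=(87*31+69)%997=772 h(99,99)=(99*31+99)%997=177 -> [772, 177]
L2: h(772,177)=(772*31+177)%997=181 -> [181]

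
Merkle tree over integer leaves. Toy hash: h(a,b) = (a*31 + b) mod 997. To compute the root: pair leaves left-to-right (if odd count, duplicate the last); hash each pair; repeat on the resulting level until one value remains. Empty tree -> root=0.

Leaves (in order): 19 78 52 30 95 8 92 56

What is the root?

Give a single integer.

Answer: 704

Derivation:
L0: [19, 78, 52, 30, 95, 8, 92, 56]
L1: h(19,78)=(19*31+78)%997=667 h(52,30)=(52*31+30)%997=645 h(95,8)=(95*31+8)%997=959 h(92,56)=(92*31+56)%997=914 -> [667, 645, 959, 914]
L2: h(667,645)=(667*31+645)%997=385 h(959,914)=(959*31+914)%997=733 -> [385, 733]
L3: h(385,733)=(385*31+733)%997=704 -> [704]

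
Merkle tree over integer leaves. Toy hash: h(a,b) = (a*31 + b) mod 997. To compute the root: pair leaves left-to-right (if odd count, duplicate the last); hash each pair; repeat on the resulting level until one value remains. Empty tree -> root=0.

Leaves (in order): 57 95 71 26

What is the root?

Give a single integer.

L0: [57, 95, 71, 26]
L1: h(57,95)=(57*31+95)%997=865 h(71,26)=(71*31+26)%997=233 -> [865, 233]
L2: h(865,233)=(865*31+233)%997=129 -> [129]

Answer: 129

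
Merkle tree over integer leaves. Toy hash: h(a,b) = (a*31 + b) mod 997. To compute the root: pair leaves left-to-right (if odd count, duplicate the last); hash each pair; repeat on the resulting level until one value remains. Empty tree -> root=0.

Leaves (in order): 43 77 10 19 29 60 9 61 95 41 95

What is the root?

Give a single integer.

L0: [43, 77, 10, 19, 29, 60, 9, 61, 95, 41, 95]
L1: h(43,77)=(43*31+77)%997=413 h(10,19)=(10*31+19)%997=329 h(29,60)=(29*31+60)%997=959 h(9,61)=(9*31+61)%997=340 h(95,41)=(95*31+41)%997=992 h(95,95)=(95*31+95)%997=49 -> [413, 329, 959, 340, 992, 49]
L2: h(413,329)=(413*31+329)%997=171 h(959,340)=(959*31+340)%997=159 h(992,49)=(992*31+49)%997=891 -> [171, 159, 891]
L3: h(171,159)=(171*31+159)%997=475 h(891,891)=(891*31+891)%997=596 -> [475, 596]
L4: h(475,596)=(475*31+596)%997=366 -> [366]

Answer: 366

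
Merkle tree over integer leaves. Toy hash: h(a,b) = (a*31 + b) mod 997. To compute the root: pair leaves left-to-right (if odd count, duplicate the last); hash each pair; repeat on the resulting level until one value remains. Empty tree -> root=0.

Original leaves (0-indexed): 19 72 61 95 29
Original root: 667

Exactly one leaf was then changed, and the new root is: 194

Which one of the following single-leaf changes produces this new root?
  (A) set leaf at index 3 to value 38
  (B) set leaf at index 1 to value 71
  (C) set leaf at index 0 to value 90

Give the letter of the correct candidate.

Answer: C

Derivation:
Original leaves: [19, 72, 61, 95, 29]
Target new root: 194
Try each candidate change and compute the resulting root:
Candidate A: set leaf[3] = 38 -> leaves = [19, 72, 61, 38, 29]
  L0: [19, 72, 61, 38, 29]
  L1: h(19,72)=(19*31+72)%997=661 h(61,38)=(61*31+38)%997=932 h(29,29)=(29*31+29)%997=928 -> [661, 932, 928]
  L2: h(661,932)=(661*31+932)%997=486 h(928,928)=(928*31+928)%997=783 -> [486, 783]
  L3: h(486,783)=(486*31+783)%997=894 -> [894]
  root = 894 != target 194
Candidate B: set leaf[1] = 71 -> leaves = [19, 71, 61, 95, 29]
  L0: [19, 71, 61, 95, 29]
  L1: h(19,71)=(19*31+71)%997=660 h(61,95)=(61*31+95)%997=989 h(29,29)=(29*31+29)%997=928 -> [660, 989, 928]
  L2: h(660,989)=(660*31+989)%997=512 h(928,928)=(928*31+928)%997=783 -> [512, 783]
  L3: h(512,783)=(512*31+783)%997=703 -> [703]
  root = 703 != target 194
Candidate C: set leaf[0] = 90 -> leaves = [90, 72, 61, 95, 29]
  L0: [90, 72, 61, 95, 29]
  L1: h(90,72)=(90*31+72)%997=868 h(61,95)=(61*31+95)%997=989 h(29,29)=(29*31+29)%997=928 -> [868, 989, 928]
  L2: h(868,989)=(868*31+989)%997=978 h(928,928)=(928*31+928)%997=783 -> [978, 783]
  L3: h(978,783)=(978*31+783)%997=194 -> [194]
  root = 194 == target 194  ** MATCH **
Candidate C produces the target root.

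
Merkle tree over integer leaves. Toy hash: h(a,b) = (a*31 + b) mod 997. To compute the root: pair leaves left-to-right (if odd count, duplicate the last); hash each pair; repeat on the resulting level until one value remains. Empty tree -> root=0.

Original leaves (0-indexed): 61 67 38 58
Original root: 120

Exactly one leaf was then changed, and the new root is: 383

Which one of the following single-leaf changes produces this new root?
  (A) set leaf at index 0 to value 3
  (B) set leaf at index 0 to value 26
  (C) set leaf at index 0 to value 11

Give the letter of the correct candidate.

Answer: B

Derivation:
Original leaves: [61, 67, 38, 58]
Target new root: 383
Try each candidate change and compute the resulting root:
Candidate A: set leaf[0] = 3 -> leaves = [3, 67, 38, 58]
  L0: [3, 67, 38, 58]
  L1: h(3,67)=(3*31+67)%997=160 h(38,58)=(38*31+58)%997=239 -> [160, 239]
  L2: h(160,239)=(160*31+239)%997=214 -> [214]
  root = 214 != target 383
Candidate B: set leaf[0] = 26 -> leaves = [26, 67, 38, 58]
  L0: [26, 67, 38, 58]
  L1: h(26,67)=(26*31+67)%997=873 h(38,58)=(38*31+58)%997=239 -> [873, 239]
  L2: h(873,239)=(873*31+239)%997=383 -> [383]
  root = 383 == target 383  ** MATCH **
Candidate C: set leaf[0] = 11 -> leaves = [11, 67, 38, 58]
  L0: [11, 67, 38, 58]
  L1: h(11,67)=(11*31+67)%997=408 h(38,58)=(38*31+58)%997=239 -> [408, 239]
  L2: h(408,239)=(408*31+239)%997=923 -> [923]
  root = 923 != target 383
Candidate B produces the target root.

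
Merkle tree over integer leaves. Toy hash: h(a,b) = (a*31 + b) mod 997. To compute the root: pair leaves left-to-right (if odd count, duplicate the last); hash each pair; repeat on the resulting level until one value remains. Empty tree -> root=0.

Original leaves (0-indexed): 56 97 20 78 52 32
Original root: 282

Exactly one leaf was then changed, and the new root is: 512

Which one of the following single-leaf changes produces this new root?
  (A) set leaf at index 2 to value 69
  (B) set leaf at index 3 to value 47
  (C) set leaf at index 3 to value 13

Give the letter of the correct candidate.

Original leaves: [56, 97, 20, 78, 52, 32]
Target new root: 512
Try each candidate change and compute the resulting root:
Candidate A: set leaf[2] = 69 -> leaves = [56, 97, 69, 78, 52, 32]
  L0: [56, 97, 69, 78, 52, 32]
  L1: h(56,97)=(56*31+97)%997=836 h(69,78)=(69*31+78)%997=223 h(52,32)=(52*31+32)%997=647 -> [836, 223, 647]
  L2: h(836,223)=(836*31+223)%997=217 h(647,647)=(647*31+647)%997=764 -> [217, 764]
  L3: h(217,764)=(217*31+764)%997=512 -> [512]
  root = 512 == target 512  ** MATCH **
Candidate B: set leaf[3] = 47 -> leaves = [56, 97, 20, 47, 52, 32]
  L0: [56, 97, 20, 47, 52, 32]
  L1: h(56,97)=(56*31+97)%997=836 h(20,47)=(20*31+47)%997=667 h(52,32)=(52*31+32)%997=647 -> [836, 667, 647]
  L2: h(836,667)=(836*31+667)%997=661 h(647,647)=(647*31+647)%997=764 -> [661, 764]
  L3: h(661,764)=(661*31+764)%997=318 -> [318]
  root = 318 != target 512
Candidate C: set leaf[3] = 13 -> leaves = [56, 97, 20, 13, 52, 32]
  L0: [56, 97, 20, 13, 52, 32]
  L1: h(56,97)=(56*31+97)%997=836 h(20,13)=(20*31+13)%997=633 h(52,32)=(52*31+32)%997=647 -> [836, 633, 647]
  L2: h(836,633)=(836*31+633)%997=627 h(647,647)=(647*31+647)%997=764 -> [627, 764]
  L3: h(627,764)=(627*31+764)%997=261 -> [261]
  root = 261 != target 512
Candidate A produces the target root.

Answer: A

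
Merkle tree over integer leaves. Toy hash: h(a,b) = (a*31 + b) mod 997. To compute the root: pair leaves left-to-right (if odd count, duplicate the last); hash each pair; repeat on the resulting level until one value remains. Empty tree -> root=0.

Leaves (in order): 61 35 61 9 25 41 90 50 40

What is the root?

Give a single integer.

L0: [61, 35, 61, 9, 25, 41, 90, 50, 40]
L1: h(61,35)=(61*31+35)%997=929 h(61,9)=(61*31+9)%997=903 h(25,41)=(25*31+41)%997=816 h(90,50)=(90*31+50)%997=846 h(40,40)=(40*31+40)%997=283 -> [929, 903, 816, 846, 283]
L2: h(929,903)=(929*31+903)%997=789 h(816,846)=(816*31+846)%997=220 h(283,283)=(283*31+283)%997=83 -> [789, 220, 83]
L3: h(789,220)=(789*31+220)%997=751 h(83,83)=(83*31+83)%997=662 -> [751, 662]
L4: h(751,662)=(751*31+662)%997=15 -> [15]

Answer: 15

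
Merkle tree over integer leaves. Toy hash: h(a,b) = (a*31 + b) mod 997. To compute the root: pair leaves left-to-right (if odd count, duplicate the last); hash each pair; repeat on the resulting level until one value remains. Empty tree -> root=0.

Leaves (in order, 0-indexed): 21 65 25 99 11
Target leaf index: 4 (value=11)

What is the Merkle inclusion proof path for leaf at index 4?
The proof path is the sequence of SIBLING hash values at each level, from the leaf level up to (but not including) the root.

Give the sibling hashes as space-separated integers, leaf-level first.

Answer: 11 352 139

Derivation:
L0 (leaves): [21, 65, 25, 99, 11], target index=4
L1: h(21,65)=(21*31+65)%997=716 [pair 0] h(25,99)=(25*31+99)%997=874 [pair 1] h(11,11)=(11*31+11)%997=352 [pair 2] -> [716, 874, 352]
  Sibling for proof at L0: 11
L2: h(716,874)=(716*31+874)%997=139 [pair 0] h(352,352)=(352*31+352)%997=297 [pair 1] -> [139, 297]
  Sibling for proof at L1: 352
L3: h(139,297)=(139*31+297)%997=618 [pair 0] -> [618]
  Sibling for proof at L2: 139
Root: 618
Proof path (sibling hashes from leaf to root): [11, 352, 139]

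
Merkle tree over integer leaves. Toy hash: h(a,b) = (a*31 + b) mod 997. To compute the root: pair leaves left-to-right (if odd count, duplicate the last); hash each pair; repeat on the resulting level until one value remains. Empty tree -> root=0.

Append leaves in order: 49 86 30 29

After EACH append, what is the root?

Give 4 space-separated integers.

After append 49 (leaves=[49]):
  L0: [49]
  root=49
After append 86 (leaves=[49, 86]):
  L0: [49, 86]
  L1: h(49,86)=(49*31+86)%997=608 -> [608]
  root=608
After append 30 (leaves=[49, 86, 30]):
  L0: [49, 86, 30]
  L1: h(49,86)=(49*31+86)%997=608 h(30,30)=(30*31+30)%997=960 -> [608, 960]
  L2: h(608,960)=(608*31+960)%997=865 -> [865]
  root=865
After append 29 (leaves=[49, 86, 30, 29]):
  L0: [49, 86, 30, 29]
  L1: h(49,86)=(49*31+86)%997=608 h(30,29)=(30*31+29)%997=959 -> [608, 959]
  L2: h(608,959)=(608*31+959)%997=864 -> [864]
  root=864

Answer: 49 608 865 864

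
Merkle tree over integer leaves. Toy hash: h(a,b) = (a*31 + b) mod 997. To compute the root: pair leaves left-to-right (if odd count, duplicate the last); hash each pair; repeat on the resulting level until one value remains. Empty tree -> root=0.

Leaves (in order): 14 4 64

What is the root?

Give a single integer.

L0: [14, 4, 64]
L1: h(14,4)=(14*31+4)%997=438 h(64,64)=(64*31+64)%997=54 -> [438, 54]
L2: h(438,54)=(438*31+54)%997=671 -> [671]

Answer: 671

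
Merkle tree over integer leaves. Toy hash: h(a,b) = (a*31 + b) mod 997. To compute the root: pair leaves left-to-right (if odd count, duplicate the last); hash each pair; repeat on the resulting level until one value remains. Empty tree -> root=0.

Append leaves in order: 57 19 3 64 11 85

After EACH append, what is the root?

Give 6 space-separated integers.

Answer: 57 789 627 688 688 65

Derivation:
After append 57 (leaves=[57]):
  L0: [57]
  root=57
After append 19 (leaves=[57, 19]):
  L0: [57, 19]
  L1: h(57,19)=(57*31+19)%997=789 -> [789]
  root=789
After append 3 (leaves=[57, 19, 3]):
  L0: [57, 19, 3]
  L1: h(57,19)=(57*31+19)%997=789 h(3,3)=(3*31+3)%997=96 -> [789, 96]
  L2: h(789,96)=(789*31+96)%997=627 -> [627]
  root=627
After append 64 (leaves=[57, 19, 3, 64]):
  L0: [57, 19, 3, 64]
  L1: h(57,19)=(57*31+19)%997=789 h(3,64)=(3*31+64)%997=157 -> [789, 157]
  L2: h(789,157)=(789*31+157)%997=688 -> [688]
  root=688
After append 11 (leaves=[57, 19, 3, 64, 11]):
  L0: [57, 19, 3, 64, 11]
  L1: h(57,19)=(57*31+19)%997=789 h(3,64)=(3*31+64)%997=157 h(11,11)=(11*31+11)%997=352 -> [789, 157, 352]
  L2: h(789,157)=(789*31+157)%997=688 h(352,352)=(352*31+352)%997=297 -> [688, 297]
  L3: h(688,297)=(688*31+297)%997=688 -> [688]
  root=688
After append 85 (leaves=[57, 19, 3, 64, 11, 85]):
  L0: [57, 19, 3, 64, 11, 85]
  L1: h(57,19)=(57*31+19)%997=789 h(3,64)=(3*31+64)%997=157 h(11,85)=(11*31+85)%997=426 -> [789, 157, 426]
  L2: h(789,157)=(789*31+157)%997=688 h(426,426)=(426*31+426)%997=671 -> [688, 671]
  L3: h(688,671)=(688*31+671)%997=65 -> [65]
  root=65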